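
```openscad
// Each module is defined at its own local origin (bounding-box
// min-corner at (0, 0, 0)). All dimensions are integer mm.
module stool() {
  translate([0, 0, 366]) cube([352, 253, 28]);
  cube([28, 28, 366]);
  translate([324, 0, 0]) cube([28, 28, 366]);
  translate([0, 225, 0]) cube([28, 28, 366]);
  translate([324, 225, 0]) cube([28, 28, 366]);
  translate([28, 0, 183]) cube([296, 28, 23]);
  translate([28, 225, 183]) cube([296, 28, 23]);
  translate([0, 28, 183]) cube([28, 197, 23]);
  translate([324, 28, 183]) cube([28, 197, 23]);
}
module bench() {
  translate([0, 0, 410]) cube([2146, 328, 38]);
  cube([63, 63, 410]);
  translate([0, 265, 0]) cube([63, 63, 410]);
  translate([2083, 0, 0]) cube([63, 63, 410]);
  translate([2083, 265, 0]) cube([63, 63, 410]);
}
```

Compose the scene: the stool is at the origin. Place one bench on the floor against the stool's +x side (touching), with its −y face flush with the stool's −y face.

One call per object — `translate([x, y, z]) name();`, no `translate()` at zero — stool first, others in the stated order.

stool();
translate([352, 0, 0]) bench();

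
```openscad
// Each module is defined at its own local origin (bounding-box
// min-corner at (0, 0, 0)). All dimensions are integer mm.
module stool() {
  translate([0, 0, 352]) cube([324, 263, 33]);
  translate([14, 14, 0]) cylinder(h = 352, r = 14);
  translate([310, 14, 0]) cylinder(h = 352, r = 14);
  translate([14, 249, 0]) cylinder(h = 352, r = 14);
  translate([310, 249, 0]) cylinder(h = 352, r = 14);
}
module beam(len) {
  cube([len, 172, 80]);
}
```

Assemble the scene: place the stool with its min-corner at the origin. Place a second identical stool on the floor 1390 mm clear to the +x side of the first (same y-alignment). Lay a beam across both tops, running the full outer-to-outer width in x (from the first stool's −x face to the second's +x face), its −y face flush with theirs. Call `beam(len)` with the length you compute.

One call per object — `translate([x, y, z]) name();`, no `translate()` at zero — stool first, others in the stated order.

stool();
translate([1714, 0, 0]) stool();
translate([0, 0, 385]) beam(2038);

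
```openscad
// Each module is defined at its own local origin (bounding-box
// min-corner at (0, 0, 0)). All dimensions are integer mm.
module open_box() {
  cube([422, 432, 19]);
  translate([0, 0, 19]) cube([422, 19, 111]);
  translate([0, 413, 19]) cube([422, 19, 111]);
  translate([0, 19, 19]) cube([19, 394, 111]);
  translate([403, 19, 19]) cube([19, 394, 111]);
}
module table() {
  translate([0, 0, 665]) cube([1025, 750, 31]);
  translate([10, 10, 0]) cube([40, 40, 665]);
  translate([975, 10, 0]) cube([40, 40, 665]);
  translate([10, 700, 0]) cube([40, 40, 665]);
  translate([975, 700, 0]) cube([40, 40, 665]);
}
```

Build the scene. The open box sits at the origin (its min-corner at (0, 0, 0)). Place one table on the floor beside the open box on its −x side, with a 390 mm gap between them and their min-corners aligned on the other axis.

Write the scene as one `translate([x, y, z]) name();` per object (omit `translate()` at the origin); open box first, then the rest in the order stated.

open_box();
translate([-1415, 0, 0]) table();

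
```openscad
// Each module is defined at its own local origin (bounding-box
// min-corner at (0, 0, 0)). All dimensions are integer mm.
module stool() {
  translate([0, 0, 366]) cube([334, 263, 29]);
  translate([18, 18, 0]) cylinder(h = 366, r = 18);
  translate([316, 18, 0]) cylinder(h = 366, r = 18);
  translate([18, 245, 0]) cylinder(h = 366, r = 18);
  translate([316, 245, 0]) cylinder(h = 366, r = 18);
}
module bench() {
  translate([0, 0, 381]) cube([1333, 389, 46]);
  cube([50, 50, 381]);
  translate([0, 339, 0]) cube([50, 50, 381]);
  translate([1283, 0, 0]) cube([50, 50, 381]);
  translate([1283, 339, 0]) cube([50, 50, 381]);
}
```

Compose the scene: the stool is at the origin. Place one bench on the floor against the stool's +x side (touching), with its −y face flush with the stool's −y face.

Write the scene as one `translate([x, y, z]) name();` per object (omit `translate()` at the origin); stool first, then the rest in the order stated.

stool();
translate([334, 0, 0]) bench();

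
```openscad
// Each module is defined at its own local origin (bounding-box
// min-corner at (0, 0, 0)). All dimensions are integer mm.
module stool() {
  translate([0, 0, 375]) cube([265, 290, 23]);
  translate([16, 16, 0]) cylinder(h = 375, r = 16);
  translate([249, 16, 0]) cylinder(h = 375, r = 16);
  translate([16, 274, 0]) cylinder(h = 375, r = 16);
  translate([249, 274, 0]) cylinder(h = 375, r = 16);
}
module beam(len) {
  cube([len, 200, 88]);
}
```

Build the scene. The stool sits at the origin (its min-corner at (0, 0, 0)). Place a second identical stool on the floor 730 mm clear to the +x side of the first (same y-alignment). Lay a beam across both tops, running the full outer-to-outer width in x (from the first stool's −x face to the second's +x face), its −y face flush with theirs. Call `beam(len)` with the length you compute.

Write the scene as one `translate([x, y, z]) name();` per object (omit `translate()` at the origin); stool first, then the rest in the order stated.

stool();
translate([995, 0, 0]) stool();
translate([0, 0, 398]) beam(1260);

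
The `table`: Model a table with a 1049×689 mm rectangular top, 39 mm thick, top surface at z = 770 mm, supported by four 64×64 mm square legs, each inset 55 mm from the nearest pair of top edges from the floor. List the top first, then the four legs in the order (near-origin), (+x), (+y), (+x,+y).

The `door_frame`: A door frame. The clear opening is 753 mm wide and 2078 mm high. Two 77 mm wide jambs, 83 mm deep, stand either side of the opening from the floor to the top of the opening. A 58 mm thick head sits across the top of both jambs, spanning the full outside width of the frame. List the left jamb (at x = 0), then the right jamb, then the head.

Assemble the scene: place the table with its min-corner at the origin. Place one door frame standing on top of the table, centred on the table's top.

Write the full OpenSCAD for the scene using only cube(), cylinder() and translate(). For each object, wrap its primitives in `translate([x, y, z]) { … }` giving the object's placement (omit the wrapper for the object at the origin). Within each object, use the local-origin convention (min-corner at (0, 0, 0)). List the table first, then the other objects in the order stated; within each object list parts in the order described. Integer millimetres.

translate([0, 0, 731]) cube([1049, 689, 39]);
translate([55, 55, 0]) cube([64, 64, 731]);
translate([930, 55, 0]) cube([64, 64, 731]);
translate([55, 570, 0]) cube([64, 64, 731]);
translate([930, 570, 0]) cube([64, 64, 731]);
translate([71, 303, 770]) {
  cube([77, 83, 2078]);
  translate([830, 0, 0]) cube([77, 83, 2078]);
  translate([0, 0, 2078]) cube([907, 83, 58]);
}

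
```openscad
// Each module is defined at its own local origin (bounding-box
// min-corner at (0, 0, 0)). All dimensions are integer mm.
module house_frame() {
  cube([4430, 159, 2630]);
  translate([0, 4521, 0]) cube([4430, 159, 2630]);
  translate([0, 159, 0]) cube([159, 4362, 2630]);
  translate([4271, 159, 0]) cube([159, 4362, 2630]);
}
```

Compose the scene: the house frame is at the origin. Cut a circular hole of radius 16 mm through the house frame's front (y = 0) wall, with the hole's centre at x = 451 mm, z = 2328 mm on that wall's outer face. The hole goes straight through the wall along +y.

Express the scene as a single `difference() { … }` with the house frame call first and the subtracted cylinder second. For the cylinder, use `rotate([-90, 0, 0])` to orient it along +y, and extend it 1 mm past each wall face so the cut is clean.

difference() {
  house_frame();
  translate([451, -1, 2328]) rotate([-90, 0, 0]) cylinder(h = 161, r = 16);
}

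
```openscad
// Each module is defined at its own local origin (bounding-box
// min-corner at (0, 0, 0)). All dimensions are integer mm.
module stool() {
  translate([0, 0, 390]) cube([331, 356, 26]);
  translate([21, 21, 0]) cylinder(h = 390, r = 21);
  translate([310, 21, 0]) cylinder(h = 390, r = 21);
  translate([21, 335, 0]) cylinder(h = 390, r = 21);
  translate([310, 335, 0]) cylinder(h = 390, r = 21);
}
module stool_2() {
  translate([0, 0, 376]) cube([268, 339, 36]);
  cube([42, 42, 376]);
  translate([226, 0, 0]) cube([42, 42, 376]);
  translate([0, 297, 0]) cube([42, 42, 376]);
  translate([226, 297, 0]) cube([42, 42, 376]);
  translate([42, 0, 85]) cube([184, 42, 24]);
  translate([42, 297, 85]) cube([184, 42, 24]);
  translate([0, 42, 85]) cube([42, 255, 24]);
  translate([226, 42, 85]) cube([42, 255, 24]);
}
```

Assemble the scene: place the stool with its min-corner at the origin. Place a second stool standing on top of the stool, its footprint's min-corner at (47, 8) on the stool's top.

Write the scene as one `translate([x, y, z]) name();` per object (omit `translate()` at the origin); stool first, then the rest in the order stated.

stool();
translate([47, 8, 416]) stool_2();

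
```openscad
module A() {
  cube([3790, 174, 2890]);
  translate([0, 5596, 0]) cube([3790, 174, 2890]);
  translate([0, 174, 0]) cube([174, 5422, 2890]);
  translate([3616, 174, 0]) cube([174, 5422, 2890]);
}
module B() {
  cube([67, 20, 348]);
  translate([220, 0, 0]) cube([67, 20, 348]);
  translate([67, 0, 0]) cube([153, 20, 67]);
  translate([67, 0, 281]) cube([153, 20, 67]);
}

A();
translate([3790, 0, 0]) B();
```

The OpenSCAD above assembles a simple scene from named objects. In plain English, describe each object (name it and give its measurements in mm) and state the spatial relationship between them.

A is a box-shaped house frame (walls only): outside footprint 3790×5770 mm, wall height 2890 mm, wall thickness 174 mm. The two y-facing walls run the full x-width; the two x-facing walls fit between the inner faces of the y-facing walls.

B is a picture frame with a 153×214 mm rectangular opening (x by z) and a uniform 67 mm border on every side. Frame depth is 20 mm along y. It is built from two vertical stiles running the full outside height and two horizontal rails spanning the gap between the stiles.

The picture frame is against the house frame's +x side, with their −y faces flush.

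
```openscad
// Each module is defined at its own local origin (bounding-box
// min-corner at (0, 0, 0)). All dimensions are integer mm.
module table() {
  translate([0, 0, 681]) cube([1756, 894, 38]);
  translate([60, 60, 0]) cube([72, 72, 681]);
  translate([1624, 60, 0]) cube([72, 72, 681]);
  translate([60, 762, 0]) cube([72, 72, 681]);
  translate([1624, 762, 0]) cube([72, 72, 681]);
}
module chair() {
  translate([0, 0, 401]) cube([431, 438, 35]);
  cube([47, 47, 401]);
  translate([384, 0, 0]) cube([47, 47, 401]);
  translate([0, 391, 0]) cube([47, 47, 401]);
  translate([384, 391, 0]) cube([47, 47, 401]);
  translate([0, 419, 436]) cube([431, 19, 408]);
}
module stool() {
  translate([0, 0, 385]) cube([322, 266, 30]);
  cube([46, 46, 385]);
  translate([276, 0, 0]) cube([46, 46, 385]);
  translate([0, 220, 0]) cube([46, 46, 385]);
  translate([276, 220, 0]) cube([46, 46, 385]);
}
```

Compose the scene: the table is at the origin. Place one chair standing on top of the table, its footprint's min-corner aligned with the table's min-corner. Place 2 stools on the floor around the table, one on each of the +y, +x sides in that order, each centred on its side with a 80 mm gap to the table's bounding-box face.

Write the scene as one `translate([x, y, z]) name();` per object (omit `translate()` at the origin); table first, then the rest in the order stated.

table();
translate([0, 0, 719]) chair();
translate([717, 974, 0]) stool();
translate([1836, 314, 0]) stool();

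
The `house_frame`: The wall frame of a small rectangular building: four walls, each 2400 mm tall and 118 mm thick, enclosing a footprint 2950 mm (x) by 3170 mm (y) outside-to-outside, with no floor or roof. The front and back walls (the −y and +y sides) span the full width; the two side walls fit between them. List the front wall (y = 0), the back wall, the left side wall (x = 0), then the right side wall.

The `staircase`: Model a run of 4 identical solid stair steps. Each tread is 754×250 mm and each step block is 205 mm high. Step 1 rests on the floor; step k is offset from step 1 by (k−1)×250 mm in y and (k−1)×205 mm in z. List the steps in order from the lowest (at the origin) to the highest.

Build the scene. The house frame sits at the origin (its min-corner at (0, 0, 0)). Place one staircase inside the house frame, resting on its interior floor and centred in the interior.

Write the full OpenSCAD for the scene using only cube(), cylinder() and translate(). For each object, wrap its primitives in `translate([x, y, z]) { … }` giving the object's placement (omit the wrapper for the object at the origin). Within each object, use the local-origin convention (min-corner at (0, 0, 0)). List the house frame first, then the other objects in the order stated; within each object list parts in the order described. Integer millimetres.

cube([2950, 118, 2400]);
translate([0, 3052, 0]) cube([2950, 118, 2400]);
translate([0, 118, 0]) cube([118, 2934, 2400]);
translate([2832, 118, 0]) cube([118, 2934, 2400]);
translate([1098, 1085, 0]) {
  cube([754, 250, 205]);
  translate([0, 250, 205]) cube([754, 250, 205]);
  translate([0, 500, 410]) cube([754, 250, 205]);
  translate([0, 750, 615]) cube([754, 250, 205]);
}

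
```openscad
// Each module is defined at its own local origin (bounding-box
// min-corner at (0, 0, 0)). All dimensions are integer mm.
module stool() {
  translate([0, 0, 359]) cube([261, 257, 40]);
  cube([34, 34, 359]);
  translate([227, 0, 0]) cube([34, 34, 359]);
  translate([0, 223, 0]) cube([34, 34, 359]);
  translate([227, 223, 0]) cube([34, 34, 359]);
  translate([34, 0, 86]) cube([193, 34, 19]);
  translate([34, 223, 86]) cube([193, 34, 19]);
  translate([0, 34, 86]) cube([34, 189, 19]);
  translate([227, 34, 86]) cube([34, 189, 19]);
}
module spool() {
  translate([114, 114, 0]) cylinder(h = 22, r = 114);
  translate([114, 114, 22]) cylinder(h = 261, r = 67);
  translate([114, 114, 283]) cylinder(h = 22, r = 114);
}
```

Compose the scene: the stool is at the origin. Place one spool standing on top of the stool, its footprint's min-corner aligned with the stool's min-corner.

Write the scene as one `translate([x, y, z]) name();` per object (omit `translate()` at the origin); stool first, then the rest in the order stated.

stool();
translate([0, 0, 399]) spool();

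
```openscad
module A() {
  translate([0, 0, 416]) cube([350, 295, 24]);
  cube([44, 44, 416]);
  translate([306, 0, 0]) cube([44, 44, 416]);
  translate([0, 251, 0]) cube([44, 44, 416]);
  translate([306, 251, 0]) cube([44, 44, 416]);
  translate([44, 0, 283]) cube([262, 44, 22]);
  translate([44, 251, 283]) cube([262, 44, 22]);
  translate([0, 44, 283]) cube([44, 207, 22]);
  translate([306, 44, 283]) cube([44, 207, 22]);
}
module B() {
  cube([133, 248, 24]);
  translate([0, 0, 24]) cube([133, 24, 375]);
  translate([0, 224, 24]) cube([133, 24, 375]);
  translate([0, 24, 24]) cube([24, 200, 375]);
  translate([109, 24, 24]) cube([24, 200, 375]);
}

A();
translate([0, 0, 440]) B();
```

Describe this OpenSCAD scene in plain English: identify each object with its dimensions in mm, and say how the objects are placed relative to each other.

A is a four-legged stool. The seat is a 350×295×24 mm slab whose top surface is at z = 440 mm; four square legs, each 44×44 mm in cross-section, run from the floor (z = 0) to the underside of the seat, each flush with a corner of the seat. Four stretchers, 44 mm wide and 22 mm tall, connect adjacent legs with their undersides at z = 283 mm, each running between the inner faces of the legs it joins and aligned with the legs' outer faces on the other axis.

B is an open-topped rectangular box: outside dimensions 133×248×399 mm, with a uniform wall and base thickness of 24 mm. The base is a full 133×248 slab on the floor; four walls sit on top of the base. The front and back walls (the −y and +y sides) span the full width; the two side walls fit between them.

The open box is on top of the stool.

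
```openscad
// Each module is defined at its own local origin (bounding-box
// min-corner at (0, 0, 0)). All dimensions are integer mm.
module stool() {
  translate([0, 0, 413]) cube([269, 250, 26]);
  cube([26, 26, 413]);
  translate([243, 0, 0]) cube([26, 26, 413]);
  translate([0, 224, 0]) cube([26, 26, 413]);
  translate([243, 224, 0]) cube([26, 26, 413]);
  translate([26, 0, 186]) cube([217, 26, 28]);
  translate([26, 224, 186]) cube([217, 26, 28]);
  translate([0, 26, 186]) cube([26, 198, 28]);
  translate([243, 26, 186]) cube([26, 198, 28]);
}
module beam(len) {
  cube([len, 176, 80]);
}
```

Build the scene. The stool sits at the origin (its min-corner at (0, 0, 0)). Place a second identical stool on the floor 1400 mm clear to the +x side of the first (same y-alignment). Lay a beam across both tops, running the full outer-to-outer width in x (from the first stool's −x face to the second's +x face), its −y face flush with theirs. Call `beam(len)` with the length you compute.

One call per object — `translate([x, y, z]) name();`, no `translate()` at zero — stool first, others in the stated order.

stool();
translate([1669, 0, 0]) stool();
translate([0, 0, 439]) beam(1938);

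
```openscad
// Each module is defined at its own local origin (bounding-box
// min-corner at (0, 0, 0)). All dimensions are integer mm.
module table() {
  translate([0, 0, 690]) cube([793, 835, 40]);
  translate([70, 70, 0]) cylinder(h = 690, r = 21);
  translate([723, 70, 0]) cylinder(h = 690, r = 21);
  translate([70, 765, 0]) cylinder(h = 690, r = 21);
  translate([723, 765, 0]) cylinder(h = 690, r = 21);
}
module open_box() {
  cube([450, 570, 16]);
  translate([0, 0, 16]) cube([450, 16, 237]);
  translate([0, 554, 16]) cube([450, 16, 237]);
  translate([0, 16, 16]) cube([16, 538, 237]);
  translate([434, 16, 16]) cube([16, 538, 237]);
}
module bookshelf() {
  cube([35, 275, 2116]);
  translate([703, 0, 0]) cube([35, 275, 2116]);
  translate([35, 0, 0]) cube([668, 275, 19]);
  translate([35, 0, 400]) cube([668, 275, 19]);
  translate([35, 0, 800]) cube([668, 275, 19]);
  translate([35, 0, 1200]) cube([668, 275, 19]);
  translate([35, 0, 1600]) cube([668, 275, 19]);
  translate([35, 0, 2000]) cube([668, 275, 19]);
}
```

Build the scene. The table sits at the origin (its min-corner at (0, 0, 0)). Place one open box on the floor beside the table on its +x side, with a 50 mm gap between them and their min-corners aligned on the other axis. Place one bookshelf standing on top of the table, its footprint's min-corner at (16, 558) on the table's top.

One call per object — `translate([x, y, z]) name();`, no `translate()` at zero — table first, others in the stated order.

table();
translate([843, 0, 0]) open_box();
translate([16, 558, 730]) bookshelf();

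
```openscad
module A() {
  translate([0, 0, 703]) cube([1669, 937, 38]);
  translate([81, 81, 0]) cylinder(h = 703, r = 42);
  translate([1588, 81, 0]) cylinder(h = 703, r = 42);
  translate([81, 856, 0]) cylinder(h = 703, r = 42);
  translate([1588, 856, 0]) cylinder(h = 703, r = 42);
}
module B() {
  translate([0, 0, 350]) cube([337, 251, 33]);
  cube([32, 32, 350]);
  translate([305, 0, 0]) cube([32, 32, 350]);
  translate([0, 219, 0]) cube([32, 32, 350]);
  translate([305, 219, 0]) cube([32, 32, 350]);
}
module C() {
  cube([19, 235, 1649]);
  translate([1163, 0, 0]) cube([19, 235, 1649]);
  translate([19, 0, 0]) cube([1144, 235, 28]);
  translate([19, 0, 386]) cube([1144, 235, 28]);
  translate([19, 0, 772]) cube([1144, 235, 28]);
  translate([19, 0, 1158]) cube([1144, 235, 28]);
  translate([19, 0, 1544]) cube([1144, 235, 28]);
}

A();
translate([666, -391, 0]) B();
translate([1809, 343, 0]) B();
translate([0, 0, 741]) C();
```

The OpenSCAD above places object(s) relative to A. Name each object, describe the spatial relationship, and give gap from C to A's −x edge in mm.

The bookshelf's min-x is at 0; the table's min-x is 0; gap = 0 mm.

A is a table. B is a stool. C is a bookshelf. Two stools sit around the table at the −y, +x sides. The bookshelf is on top of the table. The gap from the bookshelf to the table's −x edge is 0 mm.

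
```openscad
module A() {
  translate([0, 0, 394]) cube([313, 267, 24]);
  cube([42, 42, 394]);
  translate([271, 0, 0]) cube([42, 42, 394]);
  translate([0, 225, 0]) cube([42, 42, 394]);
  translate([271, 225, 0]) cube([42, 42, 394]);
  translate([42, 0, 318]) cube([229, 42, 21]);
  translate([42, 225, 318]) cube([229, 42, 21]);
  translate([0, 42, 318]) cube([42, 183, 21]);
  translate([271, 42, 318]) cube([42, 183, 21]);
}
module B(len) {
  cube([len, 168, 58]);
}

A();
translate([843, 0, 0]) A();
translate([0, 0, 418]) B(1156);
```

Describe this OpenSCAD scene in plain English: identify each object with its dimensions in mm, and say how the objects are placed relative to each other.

A is a four-legged stool. The seat is 313×267 mm, 24 mm thick, top at z = 418 mm. It stands on four square legs, each 42×42 mm in cross-section, from z = 0 to the seat underside, each flush with a corner of the seat. Four stretchers, 42 mm wide and 21 mm tall, connect adjacent legs with their undersides at z = 318 mm, each running between the inner faces of the legs it joins and aligned with the legs' outer faces on the other axis.

B is a rectangular beam 1156 mm long (x), 168 mm deep (y), 58 mm thick (z).

The beam spans the tops of two stools placed 530 mm apart, resting at z = 418 mm.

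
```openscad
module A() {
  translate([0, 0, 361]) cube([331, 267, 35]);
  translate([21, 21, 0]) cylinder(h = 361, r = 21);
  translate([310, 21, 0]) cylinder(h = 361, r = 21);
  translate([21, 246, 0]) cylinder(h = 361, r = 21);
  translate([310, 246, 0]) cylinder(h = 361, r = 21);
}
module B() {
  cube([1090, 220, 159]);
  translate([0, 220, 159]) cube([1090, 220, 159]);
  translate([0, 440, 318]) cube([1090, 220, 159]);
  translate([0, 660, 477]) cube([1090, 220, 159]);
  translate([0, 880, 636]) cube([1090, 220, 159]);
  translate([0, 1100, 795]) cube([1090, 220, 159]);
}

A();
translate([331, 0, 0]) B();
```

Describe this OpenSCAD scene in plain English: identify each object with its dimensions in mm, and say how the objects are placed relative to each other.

A is a four-legged stool. The seat is 331×267 mm, 35 mm thick, top at z = 396 mm. It stands on four round legs, each 42 mm in diameter, from z = 0 to the seat underside, each leg's axis is inset half a diameter from the nearest pair of seat edges (so the leg's bounding box is flush with the corner).

B is a run of 6 identical solid stair steps. Each tread is 1090×220 mm and each step block is 159 mm high. Step 1 rests on the floor; step k is offset from step 1 by (k−1)×220 mm in y and (k−1)×159 mm in z.

The staircase is against the stool's +x side, with their −y faces flush.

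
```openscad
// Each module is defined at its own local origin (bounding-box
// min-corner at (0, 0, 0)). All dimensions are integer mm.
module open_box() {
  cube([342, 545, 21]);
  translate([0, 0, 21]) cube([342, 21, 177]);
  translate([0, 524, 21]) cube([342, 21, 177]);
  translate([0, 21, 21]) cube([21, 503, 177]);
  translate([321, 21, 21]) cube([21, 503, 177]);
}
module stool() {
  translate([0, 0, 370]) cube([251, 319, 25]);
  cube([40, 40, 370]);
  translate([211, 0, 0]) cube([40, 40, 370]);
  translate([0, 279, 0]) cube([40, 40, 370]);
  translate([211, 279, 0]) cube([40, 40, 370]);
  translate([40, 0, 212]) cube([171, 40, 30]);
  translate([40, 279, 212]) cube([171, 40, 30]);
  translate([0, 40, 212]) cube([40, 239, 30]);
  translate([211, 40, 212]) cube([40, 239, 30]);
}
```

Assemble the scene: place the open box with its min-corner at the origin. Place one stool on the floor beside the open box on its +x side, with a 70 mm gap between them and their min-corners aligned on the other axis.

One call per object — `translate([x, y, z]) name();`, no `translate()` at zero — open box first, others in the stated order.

open_box();
translate([412, 0, 0]) stool();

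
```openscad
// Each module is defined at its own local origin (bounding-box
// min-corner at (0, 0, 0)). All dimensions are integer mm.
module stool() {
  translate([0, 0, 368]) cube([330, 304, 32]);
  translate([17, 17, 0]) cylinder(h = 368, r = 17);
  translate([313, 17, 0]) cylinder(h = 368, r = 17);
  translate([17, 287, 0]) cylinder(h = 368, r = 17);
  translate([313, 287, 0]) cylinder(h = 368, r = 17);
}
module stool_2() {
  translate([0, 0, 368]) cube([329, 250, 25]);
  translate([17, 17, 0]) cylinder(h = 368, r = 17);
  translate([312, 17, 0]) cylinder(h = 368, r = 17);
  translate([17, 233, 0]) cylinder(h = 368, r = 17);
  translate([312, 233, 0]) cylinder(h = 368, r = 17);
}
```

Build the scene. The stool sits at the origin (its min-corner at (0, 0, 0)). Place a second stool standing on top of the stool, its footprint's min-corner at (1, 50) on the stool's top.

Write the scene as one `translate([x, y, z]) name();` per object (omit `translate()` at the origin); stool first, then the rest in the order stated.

stool();
translate([1, 50, 400]) stool_2();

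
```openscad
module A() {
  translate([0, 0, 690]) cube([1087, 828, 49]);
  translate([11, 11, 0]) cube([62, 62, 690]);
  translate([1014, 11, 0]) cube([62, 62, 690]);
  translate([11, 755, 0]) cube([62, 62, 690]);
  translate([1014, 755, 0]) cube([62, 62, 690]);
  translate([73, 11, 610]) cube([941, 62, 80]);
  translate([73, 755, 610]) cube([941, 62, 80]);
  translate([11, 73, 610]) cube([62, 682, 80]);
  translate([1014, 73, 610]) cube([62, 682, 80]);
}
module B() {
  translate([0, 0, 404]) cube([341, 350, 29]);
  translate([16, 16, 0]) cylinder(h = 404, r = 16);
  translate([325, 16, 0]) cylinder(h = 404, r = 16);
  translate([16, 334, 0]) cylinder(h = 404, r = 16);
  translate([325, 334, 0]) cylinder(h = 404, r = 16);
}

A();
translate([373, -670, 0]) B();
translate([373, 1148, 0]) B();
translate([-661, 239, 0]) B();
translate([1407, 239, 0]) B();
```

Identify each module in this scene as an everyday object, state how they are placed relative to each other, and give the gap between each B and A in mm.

Each stool's nearest face is 320 mm from the table's bounding box.

A is a table. B is a stool. Four stools sit around the table at the −y, +y, −x, +x sides. The gap between each stool and the table is 320 mm.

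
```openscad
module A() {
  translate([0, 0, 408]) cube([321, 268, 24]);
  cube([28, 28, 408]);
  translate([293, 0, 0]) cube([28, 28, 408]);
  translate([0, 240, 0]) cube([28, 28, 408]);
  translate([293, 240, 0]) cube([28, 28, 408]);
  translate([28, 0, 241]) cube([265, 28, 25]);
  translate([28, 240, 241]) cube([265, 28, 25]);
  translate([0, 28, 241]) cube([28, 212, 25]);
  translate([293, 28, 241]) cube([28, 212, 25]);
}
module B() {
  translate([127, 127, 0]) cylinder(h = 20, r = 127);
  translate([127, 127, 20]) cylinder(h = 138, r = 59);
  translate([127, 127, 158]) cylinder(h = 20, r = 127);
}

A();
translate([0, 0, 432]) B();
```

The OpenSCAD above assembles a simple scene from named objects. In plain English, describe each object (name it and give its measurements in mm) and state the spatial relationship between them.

A is a four-legged stool. The seat is 321×268 mm, 24 mm thick, top at z = 432 mm. It stands on four square legs, each 28×28 mm in cross-section, from z = 0 to the seat underside, each flush with a corner of the seat. Four stretchers, 28 mm wide and 25 mm tall, connect adjacent legs with their undersides at z = 241 mm, each running between the inner faces of the legs it joins and aligned with the legs' outer faces on the other axis.

B is a spool: two coaxial disc flanges of radius 127 mm and thickness 20 mm, joined by a core cylinder of radius 59 mm and height 138 mm. The lower flange rests on z = 0 and the three cylinders share a vertical axis.

The spool is on top of the stool.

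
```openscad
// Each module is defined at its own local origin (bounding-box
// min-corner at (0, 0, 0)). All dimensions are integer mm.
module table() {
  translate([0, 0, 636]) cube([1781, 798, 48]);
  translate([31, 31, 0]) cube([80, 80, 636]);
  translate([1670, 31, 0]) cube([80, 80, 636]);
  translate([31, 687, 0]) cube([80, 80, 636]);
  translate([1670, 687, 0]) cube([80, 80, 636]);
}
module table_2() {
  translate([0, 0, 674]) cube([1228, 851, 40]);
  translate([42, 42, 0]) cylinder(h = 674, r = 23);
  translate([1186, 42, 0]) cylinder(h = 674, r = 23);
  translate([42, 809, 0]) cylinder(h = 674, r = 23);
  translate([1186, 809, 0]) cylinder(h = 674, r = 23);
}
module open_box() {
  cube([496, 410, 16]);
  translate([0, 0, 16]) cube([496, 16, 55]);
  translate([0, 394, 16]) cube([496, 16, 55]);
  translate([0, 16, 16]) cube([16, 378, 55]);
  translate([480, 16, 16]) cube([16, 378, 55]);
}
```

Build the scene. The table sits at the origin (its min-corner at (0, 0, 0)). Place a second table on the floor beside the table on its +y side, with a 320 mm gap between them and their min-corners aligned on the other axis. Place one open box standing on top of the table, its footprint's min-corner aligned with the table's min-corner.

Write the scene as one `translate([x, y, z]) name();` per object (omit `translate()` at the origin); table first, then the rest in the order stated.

table();
translate([0, 1118, 0]) table_2();
translate([0, 0, 684]) open_box();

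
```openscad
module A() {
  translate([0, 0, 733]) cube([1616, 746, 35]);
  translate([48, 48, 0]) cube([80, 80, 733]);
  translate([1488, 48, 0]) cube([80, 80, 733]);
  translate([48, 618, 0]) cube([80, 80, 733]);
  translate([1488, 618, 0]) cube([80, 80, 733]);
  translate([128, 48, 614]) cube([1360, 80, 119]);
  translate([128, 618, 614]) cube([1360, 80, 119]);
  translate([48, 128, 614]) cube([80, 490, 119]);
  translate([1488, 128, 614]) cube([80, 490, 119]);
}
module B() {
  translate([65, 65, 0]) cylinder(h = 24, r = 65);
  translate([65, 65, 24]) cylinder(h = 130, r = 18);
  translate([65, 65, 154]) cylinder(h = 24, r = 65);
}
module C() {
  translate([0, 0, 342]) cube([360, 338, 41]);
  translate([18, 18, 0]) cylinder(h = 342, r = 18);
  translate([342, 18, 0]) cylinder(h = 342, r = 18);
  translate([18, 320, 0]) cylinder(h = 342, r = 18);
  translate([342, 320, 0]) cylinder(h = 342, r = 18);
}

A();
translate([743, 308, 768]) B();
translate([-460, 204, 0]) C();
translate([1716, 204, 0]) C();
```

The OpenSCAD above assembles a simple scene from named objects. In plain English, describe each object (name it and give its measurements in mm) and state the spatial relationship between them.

A is a table with a 1616×746 mm rectangular top, 35 mm thick, top surface at z = 768 mm, supported by four 80×80 mm square legs, each inset 48 mm from the nearest pair of top edges, running from the floor. Four apron rails, 80 mm thick and 119 mm tall, run between adjacent legs with their top edges flush with the underside of the top and their outer faces flush with the legs' outer faces.

B is a spool: two coaxial disc flanges of radius 65 mm and thickness 24 mm, joined by a core cylinder of radius 18 mm and height 130 mm. The lower flange rests on z = 0 and the three cylinders share a vertical axis.

C is a simple wooden stool: a rectangular seat 360 mm (x) by 338 mm (y), 41 mm thick, top face at z = 383 mm, on four round legs, each 36 mm in diameter. The legs rest on z = 0, each leg's axis is inset half a diameter from the nearest pair of seat edges (so the leg's bounding box is flush with the corner).

The spool is on top of the table, centred. Two stools sit around the table at the −x, +x sides.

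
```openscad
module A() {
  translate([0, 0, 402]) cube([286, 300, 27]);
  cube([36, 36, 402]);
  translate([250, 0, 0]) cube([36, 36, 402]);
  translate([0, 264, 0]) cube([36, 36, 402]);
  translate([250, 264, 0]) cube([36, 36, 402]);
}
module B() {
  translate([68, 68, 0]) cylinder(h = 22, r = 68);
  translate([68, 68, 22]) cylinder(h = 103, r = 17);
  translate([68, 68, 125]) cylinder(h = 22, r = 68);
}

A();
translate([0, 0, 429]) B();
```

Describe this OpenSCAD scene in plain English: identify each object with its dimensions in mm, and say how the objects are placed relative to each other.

A is a four-legged stool. The seat is 286×300 mm, 27 mm thick, top at z = 429 mm. It stands on four square legs, each 36×36 mm in cross-section, from z = 0 to the seat underside, each flush with a corner of the seat.

B is a spool: two coaxial disc flanges of radius 68 mm and thickness 22 mm, joined by a core cylinder of radius 17 mm and height 103 mm. The lower flange rests on z = 0 and the three cylinders share a vertical axis.

The spool is on top of the stool.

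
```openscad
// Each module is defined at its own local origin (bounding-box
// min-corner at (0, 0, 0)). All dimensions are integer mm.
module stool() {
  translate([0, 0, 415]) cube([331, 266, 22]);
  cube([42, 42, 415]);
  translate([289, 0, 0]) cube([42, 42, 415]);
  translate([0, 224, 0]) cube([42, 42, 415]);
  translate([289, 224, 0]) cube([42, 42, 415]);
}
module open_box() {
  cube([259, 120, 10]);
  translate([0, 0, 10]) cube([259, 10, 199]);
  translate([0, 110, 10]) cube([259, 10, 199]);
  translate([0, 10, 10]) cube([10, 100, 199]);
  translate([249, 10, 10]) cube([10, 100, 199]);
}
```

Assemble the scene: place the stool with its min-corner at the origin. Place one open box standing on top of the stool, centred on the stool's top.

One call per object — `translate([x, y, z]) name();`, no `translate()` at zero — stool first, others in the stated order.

stool();
translate([36, 73, 437]) open_box();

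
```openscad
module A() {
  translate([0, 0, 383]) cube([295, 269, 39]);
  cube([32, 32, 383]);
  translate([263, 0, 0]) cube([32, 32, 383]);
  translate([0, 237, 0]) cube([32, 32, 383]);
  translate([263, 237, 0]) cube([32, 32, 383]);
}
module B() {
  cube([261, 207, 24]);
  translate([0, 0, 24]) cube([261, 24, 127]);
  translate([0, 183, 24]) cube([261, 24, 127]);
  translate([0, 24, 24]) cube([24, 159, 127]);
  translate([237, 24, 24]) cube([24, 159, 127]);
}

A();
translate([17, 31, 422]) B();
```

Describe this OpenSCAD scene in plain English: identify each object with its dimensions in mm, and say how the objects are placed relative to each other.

A is a four-legged stool. The seat is 295×269 mm, 39 mm thick, top at z = 422 mm. It stands on four square legs, each 32×32 mm in cross-section, from z = 0 to the seat underside, each flush with a corner of the seat.

B is an open-topped rectangular box: outside dimensions 261×207×151 mm, with a uniform wall and base thickness of 24 mm. The base is a full 261×207 slab on the floor; four walls sit on top of the base. The front and back walls (the −y and +y sides) span the full width; the two side walls fit between them.

The open box is on top of the stool, centred.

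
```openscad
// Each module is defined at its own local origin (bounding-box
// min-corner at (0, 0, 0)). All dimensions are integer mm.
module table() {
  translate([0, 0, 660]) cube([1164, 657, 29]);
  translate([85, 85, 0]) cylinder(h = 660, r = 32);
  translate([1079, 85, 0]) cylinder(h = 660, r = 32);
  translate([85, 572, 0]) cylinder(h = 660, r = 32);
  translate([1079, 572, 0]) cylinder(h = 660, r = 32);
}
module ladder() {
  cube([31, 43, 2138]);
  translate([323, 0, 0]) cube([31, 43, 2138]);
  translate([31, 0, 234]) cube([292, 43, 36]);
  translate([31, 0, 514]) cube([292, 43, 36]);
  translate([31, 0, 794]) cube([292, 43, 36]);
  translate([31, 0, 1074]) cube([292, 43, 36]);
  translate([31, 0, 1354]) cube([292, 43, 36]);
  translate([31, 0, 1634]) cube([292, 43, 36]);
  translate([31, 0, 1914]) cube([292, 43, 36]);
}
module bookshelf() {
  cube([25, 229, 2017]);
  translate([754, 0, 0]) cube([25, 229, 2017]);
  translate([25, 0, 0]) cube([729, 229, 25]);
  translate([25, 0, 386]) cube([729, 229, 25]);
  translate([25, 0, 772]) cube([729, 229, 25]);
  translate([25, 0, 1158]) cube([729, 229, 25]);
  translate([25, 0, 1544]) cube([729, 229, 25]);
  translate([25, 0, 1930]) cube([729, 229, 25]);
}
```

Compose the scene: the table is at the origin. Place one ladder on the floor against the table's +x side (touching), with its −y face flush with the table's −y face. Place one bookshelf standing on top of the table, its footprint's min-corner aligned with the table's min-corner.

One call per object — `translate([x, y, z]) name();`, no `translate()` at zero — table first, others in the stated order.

table();
translate([1164, 0, 0]) ladder();
translate([0, 0, 689]) bookshelf();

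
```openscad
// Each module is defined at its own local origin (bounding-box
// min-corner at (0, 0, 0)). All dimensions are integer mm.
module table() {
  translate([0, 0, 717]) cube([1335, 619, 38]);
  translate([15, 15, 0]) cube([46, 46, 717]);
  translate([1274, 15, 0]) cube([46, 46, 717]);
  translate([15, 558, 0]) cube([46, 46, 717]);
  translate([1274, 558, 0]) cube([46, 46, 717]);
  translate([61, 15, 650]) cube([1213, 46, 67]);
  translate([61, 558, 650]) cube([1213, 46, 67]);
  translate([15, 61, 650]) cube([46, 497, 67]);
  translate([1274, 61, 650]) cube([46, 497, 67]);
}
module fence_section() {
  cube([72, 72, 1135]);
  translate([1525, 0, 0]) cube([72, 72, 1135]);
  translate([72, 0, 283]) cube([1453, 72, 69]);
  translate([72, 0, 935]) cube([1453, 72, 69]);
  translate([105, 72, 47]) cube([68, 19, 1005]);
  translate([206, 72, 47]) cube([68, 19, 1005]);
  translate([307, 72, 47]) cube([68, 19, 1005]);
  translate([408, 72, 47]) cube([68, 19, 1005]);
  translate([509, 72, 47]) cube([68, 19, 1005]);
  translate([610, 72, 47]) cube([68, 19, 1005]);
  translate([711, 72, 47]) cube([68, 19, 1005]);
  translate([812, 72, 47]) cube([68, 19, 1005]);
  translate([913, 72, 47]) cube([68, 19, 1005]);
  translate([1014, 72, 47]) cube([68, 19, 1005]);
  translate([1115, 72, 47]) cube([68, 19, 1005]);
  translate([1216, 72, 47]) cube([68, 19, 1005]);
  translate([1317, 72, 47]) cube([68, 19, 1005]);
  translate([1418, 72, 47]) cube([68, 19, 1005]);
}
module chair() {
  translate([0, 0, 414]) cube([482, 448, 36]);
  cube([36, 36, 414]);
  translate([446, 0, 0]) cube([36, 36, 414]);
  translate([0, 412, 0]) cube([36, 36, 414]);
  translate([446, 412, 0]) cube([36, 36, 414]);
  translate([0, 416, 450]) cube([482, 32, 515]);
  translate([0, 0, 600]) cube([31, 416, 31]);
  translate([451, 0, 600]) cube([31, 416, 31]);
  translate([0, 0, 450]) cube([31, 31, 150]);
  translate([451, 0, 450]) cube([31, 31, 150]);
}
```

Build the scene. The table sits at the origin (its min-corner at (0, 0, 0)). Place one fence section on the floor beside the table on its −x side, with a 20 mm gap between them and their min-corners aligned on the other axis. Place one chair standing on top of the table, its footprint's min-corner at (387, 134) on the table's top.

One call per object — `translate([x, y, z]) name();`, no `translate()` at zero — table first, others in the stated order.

table();
translate([-1617, 0, 0]) fence_section();
translate([387, 134, 755]) chair();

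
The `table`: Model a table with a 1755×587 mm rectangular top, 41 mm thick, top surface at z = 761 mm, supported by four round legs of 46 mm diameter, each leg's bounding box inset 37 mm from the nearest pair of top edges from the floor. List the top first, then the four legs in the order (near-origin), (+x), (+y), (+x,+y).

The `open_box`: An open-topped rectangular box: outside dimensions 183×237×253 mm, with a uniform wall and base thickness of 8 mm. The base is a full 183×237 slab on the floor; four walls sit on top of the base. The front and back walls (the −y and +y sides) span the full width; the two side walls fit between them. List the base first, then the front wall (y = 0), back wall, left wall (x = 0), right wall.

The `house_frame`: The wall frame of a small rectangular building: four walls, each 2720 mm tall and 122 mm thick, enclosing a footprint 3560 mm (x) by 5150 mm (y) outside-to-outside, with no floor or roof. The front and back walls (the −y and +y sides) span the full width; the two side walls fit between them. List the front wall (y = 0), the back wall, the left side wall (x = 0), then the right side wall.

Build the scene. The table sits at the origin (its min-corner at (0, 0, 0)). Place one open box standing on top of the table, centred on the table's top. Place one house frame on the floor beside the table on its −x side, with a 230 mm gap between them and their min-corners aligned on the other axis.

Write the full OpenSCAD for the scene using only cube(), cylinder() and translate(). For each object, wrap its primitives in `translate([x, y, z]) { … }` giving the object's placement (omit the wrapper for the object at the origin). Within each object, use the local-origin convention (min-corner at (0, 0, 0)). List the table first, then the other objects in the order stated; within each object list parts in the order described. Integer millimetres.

translate([0, 0, 720]) cube([1755, 587, 41]);
translate([60, 60, 0]) cylinder(h = 720, r = 23);
translate([1695, 60, 0]) cylinder(h = 720, r = 23);
translate([60, 527, 0]) cylinder(h = 720, r = 23);
translate([1695, 527, 0]) cylinder(h = 720, r = 23);
translate([786, 175, 761]) {
  cube([183, 237, 8]);
  translate([0, 0, 8]) cube([183, 8, 245]);
  translate([0, 229, 8]) cube([183, 8, 245]);
  translate([0, 8, 8]) cube([8, 221, 245]);
  translate([175, 8, 8]) cube([8, 221, 245]);
}
translate([-3790, 0, 0]) {
  cube([3560, 122, 2720]);
  translate([0, 5028, 0]) cube([3560, 122, 2720]);
  translate([0, 122, 0]) cube([122, 4906, 2720]);
  translate([3438, 122, 0]) cube([122, 4906, 2720]);
}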